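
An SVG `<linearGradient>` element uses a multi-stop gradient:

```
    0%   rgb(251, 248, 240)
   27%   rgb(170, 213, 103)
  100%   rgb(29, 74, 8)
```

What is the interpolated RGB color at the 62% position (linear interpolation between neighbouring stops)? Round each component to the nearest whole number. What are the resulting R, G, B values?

(102, 146, 57)

62% lies between the 27% and 100% stops, so the local fraction is t = (62 − 27)/(100 − 27) = 35/73 ≈ 0.4795.
R = 170 + 0.4795 × (29 − 170) = 102.391 → 102
G = 213 + 0.4795 × (74 − 213) = 146.35 → 146
B = 103 + 0.4795 × (8 − 103) = 57.448 → 57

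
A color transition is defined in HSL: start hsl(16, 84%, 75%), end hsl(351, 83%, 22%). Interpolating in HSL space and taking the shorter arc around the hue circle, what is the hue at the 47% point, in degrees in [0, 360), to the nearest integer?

4

Hue: 351 − 16 = 335°, but |335| > 180 so the shorter arc goes the other way: Δh = 335 − 360 = -25°.
H = 16 + 0.47 × (-25) = 4.25 → 4°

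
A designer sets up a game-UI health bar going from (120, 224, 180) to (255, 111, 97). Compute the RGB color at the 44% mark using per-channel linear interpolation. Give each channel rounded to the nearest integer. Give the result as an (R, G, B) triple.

44% corresponds to t = 0.44.
R = 120 + 0.44 × (255 − 120) = 120 + 0.44 × 135 = 179.4 → 179
G = 224 + 0.44 × (111 − 224) = 224 + 0.44 × -113 = 174.28 → 174
B = 180 + 0.44 × (97 − 180) = 180 + 0.44 × -83 = 143.48 → 143
So the blended color is (179, 174, 143), about #b3ae8f.

(179, 174, 143)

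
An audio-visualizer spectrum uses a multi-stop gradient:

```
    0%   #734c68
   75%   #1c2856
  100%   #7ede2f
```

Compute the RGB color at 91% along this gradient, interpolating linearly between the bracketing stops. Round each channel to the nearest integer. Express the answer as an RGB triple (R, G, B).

91% lies between the 75% and 100% stops, so the local fraction is t = (91 − 75)/(100 − 75) = 16/25 ≈ 0.64.
#1c2856 → (28, 40, 86); #7ede2f → (126, 222, 47).
R = 28 + 0.64 × (126 − 28) = 90.72 → 91
G = 40 + 0.64 × (222 − 40) = 156.48 → 156
B = 86 + 0.64 × (47 − 86) = 61.04 → 61

(91, 156, 61)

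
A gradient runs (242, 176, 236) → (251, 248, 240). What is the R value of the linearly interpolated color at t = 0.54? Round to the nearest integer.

R = 242 + 0.54 × (251 − 242) = 246.86 → 247

247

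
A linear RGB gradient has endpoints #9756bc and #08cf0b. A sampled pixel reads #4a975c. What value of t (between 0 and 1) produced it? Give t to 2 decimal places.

0.54

Invert the lerp on the B channel (largest span, 177): t = (92 − 188) / (11 − 188) = -96/-177 = 0.54237.
Check on R: (74 − 151)/(8 − 151) = 0.5385 ✓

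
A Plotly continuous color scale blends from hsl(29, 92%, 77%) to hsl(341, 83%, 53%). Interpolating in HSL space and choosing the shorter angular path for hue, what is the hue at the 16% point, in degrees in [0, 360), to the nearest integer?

21

Hue: 341 − 29 = 312°, but |312| > 180 so the shorter arc goes the other way: Δh = 312 − 360 = -48°.
H = 29 + 0.16 × (-48) = 21.32 → 21°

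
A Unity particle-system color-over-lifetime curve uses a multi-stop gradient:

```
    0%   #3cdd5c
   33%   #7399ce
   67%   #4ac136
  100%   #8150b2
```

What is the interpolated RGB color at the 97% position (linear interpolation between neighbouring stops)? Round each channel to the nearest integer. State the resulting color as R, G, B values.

(124, 90, 167)

97% lies between the 67% and 100% stops, so the local fraction is t = (97 − 67)/(100 − 67) = 30/33 ≈ 0.9091.
#4ac136 → (74, 193, 54); #8150b2 → (129, 80, 178).
R = 74 + 0.9091 × (129 − 74) = 124.001 → 124
G = 193 + 0.9091 × (80 − 193) = 90.272 → 90
B = 54 + 0.9091 × (178 − 54) = 166.728 → 167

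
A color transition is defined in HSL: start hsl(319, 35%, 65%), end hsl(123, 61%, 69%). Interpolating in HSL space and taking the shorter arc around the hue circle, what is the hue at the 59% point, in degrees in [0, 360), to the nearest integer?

Hue: 123 − 319 = -196°, but |-196| > 180 so the shorter arc goes the other way: Δh = -196 + 360 = 164°.
H = 319 + 0.59 × (164) = 415.76 → 416 → 416 mod 360 = 56°

56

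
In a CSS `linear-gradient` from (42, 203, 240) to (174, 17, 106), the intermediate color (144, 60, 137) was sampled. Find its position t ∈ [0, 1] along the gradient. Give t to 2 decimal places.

0.77

Invert the lerp on the G channel (largest span, 186): t = (60 − 203) / (17 − 203) = -143/-186 = 0.76882.
Check on R: (144 − 42)/(174 − 42) = 0.7727 ✓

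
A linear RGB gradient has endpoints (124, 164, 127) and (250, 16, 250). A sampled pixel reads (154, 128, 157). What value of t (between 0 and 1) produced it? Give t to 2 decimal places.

Invert the lerp on the G channel (largest span, 148): t = (128 − 164) / (16 − 164) = -36/-148 = 0.24324.
Check on R: (154 − 124)/(250 − 124) = 0.2381 ✓

0.24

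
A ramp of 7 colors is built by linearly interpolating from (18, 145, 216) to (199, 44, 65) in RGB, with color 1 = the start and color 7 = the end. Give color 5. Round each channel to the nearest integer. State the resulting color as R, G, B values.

With 7 swatches and endpoints inclusive, swatch 5 sits at t = (5 − 1)/(7 − 1) = 4/6 ≈ 0.6667.
R = 18 + 0.6667 × (199 − 18) = 138.673 → 139
G = 145 + 0.6667 × (44 − 145) = 77.663 → 78
B = 216 + 0.6667 × (65 − 216) = 115.328 → 115

(139, 78, 115)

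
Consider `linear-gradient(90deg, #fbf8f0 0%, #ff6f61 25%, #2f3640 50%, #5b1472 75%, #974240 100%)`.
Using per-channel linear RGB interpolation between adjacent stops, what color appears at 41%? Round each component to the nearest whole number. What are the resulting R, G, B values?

(122, 75, 76)

41% lies between the 25% and 50% stops, so the local fraction is t = (41 − 25)/(50 − 25) = 16/25 ≈ 0.64.
#ff6f61 → (255, 111, 97); #2f3640 → (47, 54, 64).
R = 255 + 0.64 × (47 − 255) = 121.88 → 122
G = 111 + 0.64 × (54 − 111) = 74.52 → 75
B = 97 + 0.64 × (64 − 97) = 75.88 → 76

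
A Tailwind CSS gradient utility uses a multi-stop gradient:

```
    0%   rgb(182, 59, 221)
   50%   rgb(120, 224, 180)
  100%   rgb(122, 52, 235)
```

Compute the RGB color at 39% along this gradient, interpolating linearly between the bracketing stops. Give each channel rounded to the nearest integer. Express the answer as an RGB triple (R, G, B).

(134, 188, 189)

39% lies between the 0% and 50% stops, so the local fraction is t = (39 − 0)/(50 − 0) = 39/50 ≈ 0.78.
R = 182 + 0.78 × (120 − 182) = 133.64 → 134
G = 59 + 0.78 × (224 − 59) = 187.7 → 188
B = 221 + 0.78 × (180 − 221) = 189.02 → 189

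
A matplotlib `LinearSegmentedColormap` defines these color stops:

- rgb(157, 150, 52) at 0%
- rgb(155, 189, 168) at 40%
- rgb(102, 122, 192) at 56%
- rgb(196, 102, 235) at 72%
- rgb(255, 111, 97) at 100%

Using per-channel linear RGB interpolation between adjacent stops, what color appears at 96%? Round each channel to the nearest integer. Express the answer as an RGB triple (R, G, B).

(247, 110, 117)

96% lies between the 72% and 100% stops, so the local fraction is t = (96 − 72)/(100 − 72) = 24/28 ≈ 0.8571.
R = 196 + 0.8571 × (255 − 196) = 246.569 → 247
G = 102 + 0.8571 × (111 − 102) = 109.714 → 110
B = 235 + 0.8571 × (97 − 235) = 116.72 → 117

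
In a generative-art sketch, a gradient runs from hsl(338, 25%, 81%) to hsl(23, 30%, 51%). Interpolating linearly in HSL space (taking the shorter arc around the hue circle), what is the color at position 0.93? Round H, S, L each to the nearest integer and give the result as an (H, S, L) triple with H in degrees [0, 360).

(20, 30, 53)

Hue: 23 − 338 = -315°, but |-315| > 180 so the shorter arc goes the other way: Δh = -315 + 360 = 45°.
H = 338 + 0.93 × (45) = 379.85 → 380 → 380 mod 360 = 20°
S = 25 + 0.93 × (30 − 25) = 29.65 → 30%
L = 81 + 0.93 × (51 − 81) = 53.1 → 53%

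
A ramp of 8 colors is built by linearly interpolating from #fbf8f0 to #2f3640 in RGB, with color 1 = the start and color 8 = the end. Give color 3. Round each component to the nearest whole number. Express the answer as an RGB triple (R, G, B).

(193, 193, 190)

With 8 swatches and endpoints inclusive, swatch 3 sits at t = (3 − 1)/(8 − 1) = 2/7 ≈ 0.2857.
#fbf8f0 → (251, 248, 240); #2f3640 → (47, 54, 64).
R = 251 + 0.2857 × (47 − 251) = 192.717 → 193
G = 248 + 0.2857 × (54 − 248) = 192.574 → 193
B = 240 + 0.2857 × (64 − 240) = 189.717 → 190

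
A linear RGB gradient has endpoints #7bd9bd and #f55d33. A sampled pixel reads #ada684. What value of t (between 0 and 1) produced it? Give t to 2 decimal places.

0.41

Invert the lerp on the B channel (largest span, 138): t = (132 − 189) / (51 − 189) = -57/-138 = 0.41304.
Check on R: (173 − 123)/(245 − 123) = 0.4098 ✓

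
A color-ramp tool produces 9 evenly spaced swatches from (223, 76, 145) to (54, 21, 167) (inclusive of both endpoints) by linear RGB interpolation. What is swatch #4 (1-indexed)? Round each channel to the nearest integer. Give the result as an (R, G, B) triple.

(160, 55, 153)

With 9 swatches and endpoints inclusive, swatch 4 sits at t = (4 − 1)/(9 − 1) = 3/8 ≈ 0.375.
R = 223 + 0.375 × (54 − 223) = 159.625 → 160
G = 76 + 0.375 × (21 − 76) = 55.375 → 55
B = 145 + 0.375 × (167 − 145) = 153.25 → 153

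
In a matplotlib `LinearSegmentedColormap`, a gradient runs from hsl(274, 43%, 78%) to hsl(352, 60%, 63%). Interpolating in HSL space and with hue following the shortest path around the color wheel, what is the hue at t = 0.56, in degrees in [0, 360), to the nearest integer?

318

Hue arc: Δh = 352 − 274 = 78° (|Δh| ≤ 180, already the shorter path).
H = 274 + 0.56 × (78) = 317.68 → 318°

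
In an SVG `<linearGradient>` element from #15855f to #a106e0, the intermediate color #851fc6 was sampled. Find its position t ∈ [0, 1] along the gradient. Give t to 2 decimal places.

0.80

Invert the lerp on the R channel (largest span, 140): t = (133 − 21) / (161 − 21) = 112/140 = 0.8.
Check on G: (31 − 133)/(6 − 133) = 0.8031 ✓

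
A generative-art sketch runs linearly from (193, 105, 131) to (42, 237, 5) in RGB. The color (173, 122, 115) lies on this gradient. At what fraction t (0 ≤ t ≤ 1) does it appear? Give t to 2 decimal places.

0.13

Invert the lerp on the R channel (largest span, 151): t = (173 − 193) / (42 − 193) = -20/-151 = 0.13245.
Check on G: (122 − 105)/(237 − 105) = 0.1288 ✓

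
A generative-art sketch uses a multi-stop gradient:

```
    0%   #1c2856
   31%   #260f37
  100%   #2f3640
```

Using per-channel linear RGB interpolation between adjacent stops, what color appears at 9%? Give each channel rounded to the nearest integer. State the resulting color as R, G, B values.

9% lies between the 0% and 31% stops, so the local fraction is t = (9 − 0)/(31 − 0) = 9/31 ≈ 0.2903.
#1c2856 → (28, 40, 86); #260f37 → (38, 15, 55).
R = 28 + 0.2903 × (38 − 28) = 30.903 → 31
G = 40 + 0.2903 × (15 − 40) = 32.742 → 33
B = 86 + 0.2903 × (55 − 86) = 77.001 → 77

(31, 33, 77)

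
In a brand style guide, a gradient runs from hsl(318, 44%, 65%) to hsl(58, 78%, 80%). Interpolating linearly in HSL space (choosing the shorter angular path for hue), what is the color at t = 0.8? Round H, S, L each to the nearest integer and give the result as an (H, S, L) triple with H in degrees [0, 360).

Hue: 58 − 318 = -260°, but |-260| > 180 so the shorter arc goes the other way: Δh = -260 + 360 = 100°.
H = 318 + 0.8 × (100) = 398 → 398 → 398 mod 360 = 38°
S = 44 + 0.8 × (78 − 44) = 71.2 → 71%
L = 65 + 0.8 × (80 − 65) = 77 → 77%

(38, 71, 77)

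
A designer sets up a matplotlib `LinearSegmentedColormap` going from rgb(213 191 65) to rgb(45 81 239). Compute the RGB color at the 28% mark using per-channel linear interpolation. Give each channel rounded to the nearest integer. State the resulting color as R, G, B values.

28% corresponds to t = 0.28.
R = 213 + 0.28 × (45 − 213) = 213 + 0.28 × -168 = 165.96 → 166
G = 191 + 0.28 × (81 − 191) = 191 + 0.28 × -110 = 160.2 → 160
B = 65 + 0.28 × (239 − 65) = 65 + 0.28 × 174 = 113.72 → 114
So the blended color is (166, 160, 114), about #a6a072.

(166, 160, 114)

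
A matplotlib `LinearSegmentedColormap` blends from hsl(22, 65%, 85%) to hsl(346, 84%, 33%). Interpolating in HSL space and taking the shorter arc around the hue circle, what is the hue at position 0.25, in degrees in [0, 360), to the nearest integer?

13

Hue: 346 − 22 = 324°, but |324| > 180 so the shorter arc goes the other way: Δh = 324 − 360 = -36°.
H = 22 + 0.25 × (-36) = 13 → 13°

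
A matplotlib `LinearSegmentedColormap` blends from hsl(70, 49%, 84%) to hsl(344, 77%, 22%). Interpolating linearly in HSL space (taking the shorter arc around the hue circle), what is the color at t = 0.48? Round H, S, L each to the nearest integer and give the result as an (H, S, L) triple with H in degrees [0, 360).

(29, 62, 54)

Hue: 344 − 70 = 274°, but |274| > 180 so the shorter arc goes the other way: Δh = 274 − 360 = -86°.
H = 70 + 0.48 × (-86) = 28.72 → 29°
S = 49 + 0.48 × (77 − 49) = 62.44 → 62%
L = 84 + 0.48 × (22 − 84) = 54.24 → 54%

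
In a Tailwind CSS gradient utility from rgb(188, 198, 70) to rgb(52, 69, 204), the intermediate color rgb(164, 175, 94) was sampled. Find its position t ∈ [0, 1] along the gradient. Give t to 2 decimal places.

Invert the lerp on the R channel (largest span, 136): t = (164 − 188) / (52 − 188) = -24/-136 = 0.17647.
Check on G: (175 − 198)/(69 − 198) = 0.1783 ✓

0.18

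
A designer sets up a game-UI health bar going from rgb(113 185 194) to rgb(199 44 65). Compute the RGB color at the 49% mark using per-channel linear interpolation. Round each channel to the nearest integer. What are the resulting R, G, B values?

(155, 116, 131)

49% corresponds to t = 0.49.
R = 113 + 0.49 × (199 − 113) = 113 + 0.49 × 86 = 155.14 → 155
G = 185 + 0.49 × (44 − 185) = 185 + 0.49 × -141 = 115.91 → 116
B = 194 + 0.49 × (65 − 194) = 194 + 0.49 × -129 = 130.79 → 131
So the blended color is (155, 116, 131), about #9b7483.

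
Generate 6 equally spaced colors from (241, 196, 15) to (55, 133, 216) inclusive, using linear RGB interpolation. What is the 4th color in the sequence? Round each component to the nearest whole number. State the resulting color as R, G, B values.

With 6 swatches and endpoints inclusive, swatch 4 sits at t = (4 − 1)/(6 − 1) = 3/5 ≈ 0.6.
R = 241 + 0.6 × (55 − 241) = 129.4 → 129
G = 196 + 0.6 × (133 − 196) = 158.2 → 158
B = 15 + 0.6 × (216 − 15) = 135.6 → 136

(129, 158, 136)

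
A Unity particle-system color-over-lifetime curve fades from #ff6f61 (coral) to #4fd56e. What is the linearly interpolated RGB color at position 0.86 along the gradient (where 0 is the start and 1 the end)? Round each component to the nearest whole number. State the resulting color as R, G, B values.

#ff6f61 → (255, 111, 97); #4fd56e → (79, 213, 110).
R = 255 + 0.86 × (79 − 255) = 255 + 0.86 × -176 = 103.64 → 104
G = 111 + 0.86 × (213 − 111) = 111 + 0.86 × 102 = 198.72 → 199
B = 97 + 0.86 × (110 − 97) = 97 + 0.86 × 13 = 108.18 → 108

(104, 199, 108)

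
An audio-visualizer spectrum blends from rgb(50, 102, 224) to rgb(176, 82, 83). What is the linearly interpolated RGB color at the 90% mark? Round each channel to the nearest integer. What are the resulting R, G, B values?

(163, 84, 97)

90% corresponds to t = 0.9.
R = 50 + 0.9 × (176 − 50) = 50 + 0.9 × 126 = 163.4 → 163
G = 102 + 0.9 × (82 − 102) = 102 + 0.9 × -20 = 84 → 84
B = 224 + 0.9 × (83 − 224) = 224 + 0.9 × -141 = 97.1 → 97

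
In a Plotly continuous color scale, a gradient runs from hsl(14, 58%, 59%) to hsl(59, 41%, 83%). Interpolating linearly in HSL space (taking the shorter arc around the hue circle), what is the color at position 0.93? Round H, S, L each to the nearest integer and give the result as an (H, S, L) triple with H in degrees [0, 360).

Hue arc: Δh = 59 − 14 = 45° (|Δh| ≤ 180, already the shorter path).
H = 14 + 0.93 × (45) = 55.85 → 56°
S = 58 + 0.93 × (41 − 58) = 42.19 → 42%
L = 59 + 0.93 × (83 − 59) = 81.32 → 81%

(56, 42, 81)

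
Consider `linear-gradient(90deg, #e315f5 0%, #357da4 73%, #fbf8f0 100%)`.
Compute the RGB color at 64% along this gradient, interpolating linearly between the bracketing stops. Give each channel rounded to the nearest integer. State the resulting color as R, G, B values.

(74, 112, 174)

64% lies between the 0% and 73% stops, so the local fraction is t = (64 − 0)/(73 − 0) = 64/73 ≈ 0.8767.
#e315f5 → (227, 21, 245); #357da4 → (53, 125, 164).
R = 227 + 0.8767 × (53 − 227) = 74.454 → 74
G = 21 + 0.8767 × (125 − 21) = 112.177 → 112
B = 245 + 0.8767 × (164 − 245) = 173.987 → 174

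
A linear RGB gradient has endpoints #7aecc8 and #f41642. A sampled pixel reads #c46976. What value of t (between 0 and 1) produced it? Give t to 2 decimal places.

0.61

Invert the lerp on the G channel (largest span, 214): t = (105 − 236) / (22 − 236) = -131/-214 = 0.61215.
Check on R: (196 − 122)/(244 − 122) = 0.6066 ✓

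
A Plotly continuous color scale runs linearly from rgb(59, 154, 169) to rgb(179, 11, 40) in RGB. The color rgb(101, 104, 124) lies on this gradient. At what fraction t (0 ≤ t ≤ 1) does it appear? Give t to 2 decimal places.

0.35

Invert the lerp on the G channel (largest span, 143): t = (104 − 154) / (11 − 154) = -50/-143 = 0.34965.
Check on R: (101 − 59)/(179 − 59) = 0.35 ✓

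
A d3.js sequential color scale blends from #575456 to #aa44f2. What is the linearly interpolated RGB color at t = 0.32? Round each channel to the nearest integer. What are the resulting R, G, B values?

#575456 → (87, 84, 86); #aa44f2 → (170, 68, 242).
R = 87 + 0.32 × (170 − 87) = 87 + 0.32 × 83 = 113.56 → 114
G = 84 + 0.32 × (68 − 84) = 84 + 0.32 × -16 = 78.88 → 79
B = 86 + 0.32 × (242 − 86) = 86 + 0.32 × 156 = 135.92 → 136

(114, 79, 136)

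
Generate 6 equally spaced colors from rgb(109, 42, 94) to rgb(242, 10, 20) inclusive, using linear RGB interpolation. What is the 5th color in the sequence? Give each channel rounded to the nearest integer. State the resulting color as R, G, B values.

With 6 swatches and endpoints inclusive, swatch 5 sits at t = (5 − 1)/(6 − 1) = 4/5 ≈ 0.8.
R = 109 + 0.8 × (242 − 109) = 215.4 → 215
G = 42 + 0.8 × (10 − 42) = 16.4 → 16
B = 94 + 0.8 × (20 − 94) = 34.8 → 35

(215, 16, 35)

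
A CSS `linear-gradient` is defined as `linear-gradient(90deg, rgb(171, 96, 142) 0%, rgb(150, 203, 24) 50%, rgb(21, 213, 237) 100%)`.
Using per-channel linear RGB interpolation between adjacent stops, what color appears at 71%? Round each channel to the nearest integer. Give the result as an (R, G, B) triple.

(96, 207, 113)

71% lies between the 50% and 100% stops, so the local fraction is t = (71 − 50)/(100 − 50) = 21/50 ≈ 0.42.
R = 150 + 0.42 × (21 − 150) = 95.82 → 96
G = 203 + 0.42 × (213 − 203) = 207.2 → 207
B = 24 + 0.42 × (237 − 24) = 113.46 → 113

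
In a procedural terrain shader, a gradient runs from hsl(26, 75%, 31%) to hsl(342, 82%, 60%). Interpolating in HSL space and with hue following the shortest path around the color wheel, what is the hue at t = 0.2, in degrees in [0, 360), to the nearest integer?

17

Hue: 342 − 26 = 316°, but |316| > 180 so the shorter arc goes the other way: Δh = 316 − 360 = -44°.
H = 26 + 0.2 × (-44) = 17.2 → 17°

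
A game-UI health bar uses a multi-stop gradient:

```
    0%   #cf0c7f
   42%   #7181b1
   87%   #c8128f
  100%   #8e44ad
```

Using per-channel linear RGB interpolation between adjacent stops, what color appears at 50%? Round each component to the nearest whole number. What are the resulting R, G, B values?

(128, 109, 171)

50% lies between the 42% and 87% stops, so the local fraction is t = (50 − 42)/(87 − 42) = 8/45 ≈ 0.1778.
#7181b1 → (113, 129, 177); #c8128f → (200, 18, 143).
R = 113 + 0.1778 × (200 − 113) = 128.469 → 128
G = 129 + 0.1778 × (18 − 129) = 109.264 → 109
B = 177 + 0.1778 × (143 − 177) = 170.955 → 171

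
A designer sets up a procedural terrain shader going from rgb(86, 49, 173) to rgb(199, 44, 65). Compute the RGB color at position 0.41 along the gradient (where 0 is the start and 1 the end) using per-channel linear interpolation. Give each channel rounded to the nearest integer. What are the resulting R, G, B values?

R = 86 + 0.41 × (199 − 86) = 86 + 0.41 × 113 = 132.33 → 132
G = 49 + 0.41 × (44 − 49) = 49 + 0.41 × -5 = 46.95 → 47
B = 173 + 0.41 × (65 − 173) = 173 + 0.41 × -108 = 128.72 → 129
So the blended color is (132, 47, 129), about #842f81.

(132, 47, 129)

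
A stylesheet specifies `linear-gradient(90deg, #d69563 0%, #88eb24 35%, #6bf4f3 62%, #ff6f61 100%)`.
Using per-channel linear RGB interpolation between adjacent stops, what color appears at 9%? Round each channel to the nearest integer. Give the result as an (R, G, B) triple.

(194, 171, 83)

9% lies between the 0% and 35% stops, so the local fraction is t = (9 − 0)/(35 − 0) = 9/35 ≈ 0.2571.
#d69563 → (214, 149, 99); #88eb24 → (136, 235, 36).
R = 214 + 0.2571 × (136 − 214) = 193.946 → 194
G = 149 + 0.2571 × (235 − 149) = 171.111 → 171
B = 99 + 0.2571 × (36 − 99) = 82.803 → 83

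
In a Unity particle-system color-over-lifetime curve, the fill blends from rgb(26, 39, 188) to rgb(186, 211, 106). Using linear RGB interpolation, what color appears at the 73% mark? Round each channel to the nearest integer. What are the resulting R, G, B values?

(143, 165, 128)

73% corresponds to t = 0.73.
R = 26 + 0.73 × (186 − 26) = 26 + 0.73 × 160 = 142.8 → 143
G = 39 + 0.73 × (211 − 39) = 39 + 0.73 × 172 = 164.56 → 165
B = 188 + 0.73 × (106 − 188) = 188 + 0.73 × -82 = 128.14 → 128
So the blended color is (143, 165, 128), about #8fa580.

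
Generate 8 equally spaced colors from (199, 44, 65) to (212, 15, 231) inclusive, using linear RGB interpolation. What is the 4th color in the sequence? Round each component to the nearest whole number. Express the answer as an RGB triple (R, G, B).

With 8 swatches and endpoints inclusive, swatch 4 sits at t = (4 − 1)/(8 − 1) = 3/7 ≈ 0.4286.
R = 199 + 0.4286 × (212 − 199) = 204.572 → 205
G = 44 + 0.4286 × (15 − 44) = 31.571 → 32
B = 65 + 0.4286 × (231 − 65) = 136.148 → 136

(205, 32, 136)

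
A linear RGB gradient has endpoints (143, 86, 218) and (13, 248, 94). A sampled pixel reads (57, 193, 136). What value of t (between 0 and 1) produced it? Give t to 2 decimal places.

0.66

Invert the lerp on the G channel (largest span, 162): t = (193 − 86) / (248 − 86) = 107/162 = 0.66049.
Check on R: (57 − 143)/(13 − 143) = 0.6615 ✓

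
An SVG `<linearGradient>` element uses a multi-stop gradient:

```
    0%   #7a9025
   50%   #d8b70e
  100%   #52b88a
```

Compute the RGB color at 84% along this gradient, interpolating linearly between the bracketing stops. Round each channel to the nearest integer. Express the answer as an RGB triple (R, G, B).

(125, 184, 98)

84% lies between the 50% and 100% stops, so the local fraction is t = (84 − 50)/(100 − 50) = 34/50 ≈ 0.68.
#d8b70e → (216, 183, 14); #52b88a → (82, 184, 138).
R = 216 + 0.68 × (82 − 216) = 124.88 → 125
G = 183 + 0.68 × (184 − 183) = 183.68 → 184
B = 14 + 0.68 × (138 − 14) = 98.32 → 98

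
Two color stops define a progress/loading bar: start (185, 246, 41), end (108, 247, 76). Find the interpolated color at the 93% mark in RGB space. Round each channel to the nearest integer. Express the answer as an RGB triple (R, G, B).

(113, 247, 74)

93% corresponds to t = 0.93.
R = 185 + 0.93 × (108 − 185) = 185 + 0.93 × -77 = 113.39 → 113
G = 246 + 0.93 × (247 − 246) = 246 + 0.93 × 1 = 246.93 → 247
B = 41 + 0.93 × (76 − 41) = 41 + 0.93 × 35 = 73.55 → 74
So the blended color is (113, 247, 74), about #71f74a.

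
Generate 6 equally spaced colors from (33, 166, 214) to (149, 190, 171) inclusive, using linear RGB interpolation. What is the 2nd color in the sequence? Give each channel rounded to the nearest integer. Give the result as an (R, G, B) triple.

With 6 swatches and endpoints inclusive, swatch 2 sits at t = (2 − 1)/(6 − 1) = 1/5 ≈ 0.2.
R = 33 + 0.2 × (149 − 33) = 56.2 → 56
G = 166 + 0.2 × (190 − 166) = 170.8 → 171
B = 214 + 0.2 × (171 − 214) = 205.4 → 205

(56, 171, 205)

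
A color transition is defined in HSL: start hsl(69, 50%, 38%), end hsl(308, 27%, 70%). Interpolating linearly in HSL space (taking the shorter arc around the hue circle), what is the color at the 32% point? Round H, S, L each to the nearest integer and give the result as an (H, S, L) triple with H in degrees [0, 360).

Hue: 308 − 69 = 239°, but |239| > 180 so the shorter arc goes the other way: Δh = 239 − 360 = -121°.
H = 69 + 0.32 × (-121) = 30.28 → 30°
S = 50 + 0.32 × (27 − 50) = 42.64 → 43%
L = 38 + 0.32 × (70 − 38) = 48.24 → 48%

(30, 43, 48)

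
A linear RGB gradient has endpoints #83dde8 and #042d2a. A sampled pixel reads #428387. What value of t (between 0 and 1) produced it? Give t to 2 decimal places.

0.51

Invert the lerp on the B channel (largest span, 190): t = (135 − 232) / (42 − 232) = -97/-190 = 0.51053.
Check on R: (66 − 131)/(4 − 131) = 0.5118 ✓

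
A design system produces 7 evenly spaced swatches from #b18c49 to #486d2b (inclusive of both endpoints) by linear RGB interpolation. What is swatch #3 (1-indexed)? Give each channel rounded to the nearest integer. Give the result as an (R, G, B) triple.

With 7 swatches and endpoints inclusive, swatch 3 sits at t = (3 − 1)/(7 − 1) = 2/6 ≈ 0.3333.
#b18c49 → (177, 140, 73); #486d2b → (72, 109, 43).
R = 177 + 0.3333 × (72 − 177) = 142.004 → 142
G = 140 + 0.3333 × (109 − 140) = 129.668 → 130
B = 73 + 0.3333 × (43 − 73) = 63.001 → 63

(142, 130, 63)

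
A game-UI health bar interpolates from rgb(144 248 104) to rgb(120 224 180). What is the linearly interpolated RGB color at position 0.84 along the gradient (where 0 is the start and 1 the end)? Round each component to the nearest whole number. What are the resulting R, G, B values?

R = 144 + 0.84 × (120 − 144) = 144 + 0.84 × -24 = 123.84 → 124
G = 248 + 0.84 × (224 − 248) = 248 + 0.84 × -24 = 227.84 → 228
B = 104 + 0.84 × (180 − 104) = 104 + 0.84 × 76 = 167.84 → 168

(124, 228, 168)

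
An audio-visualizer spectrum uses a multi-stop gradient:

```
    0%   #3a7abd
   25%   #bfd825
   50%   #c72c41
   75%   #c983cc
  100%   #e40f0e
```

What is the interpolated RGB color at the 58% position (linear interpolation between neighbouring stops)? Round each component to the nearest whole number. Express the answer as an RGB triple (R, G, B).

(200, 72, 109)

58% lies between the 50% and 75% stops, so the local fraction is t = (58 − 50)/(75 − 50) = 8/25 ≈ 0.32.
#c72c41 → (199, 44, 65); #c983cc → (201, 131, 204).
R = 199 + 0.32 × (201 − 199) = 199.64 → 200
G = 44 + 0.32 × (131 − 44) = 71.84 → 72
B = 65 + 0.32 × (204 − 65) = 109.48 → 109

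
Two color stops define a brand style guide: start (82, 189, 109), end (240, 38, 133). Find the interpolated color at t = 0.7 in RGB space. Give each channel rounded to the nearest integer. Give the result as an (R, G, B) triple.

(193, 83, 126)

R = 82 + 0.7 × (240 − 82) = 82 + 0.7 × 158 = 192.6 → 193
G = 189 + 0.7 × (38 − 189) = 189 + 0.7 × -151 = 83.3 → 83
B = 109 + 0.7 × (133 − 109) = 109 + 0.7 × 24 = 125.8 → 126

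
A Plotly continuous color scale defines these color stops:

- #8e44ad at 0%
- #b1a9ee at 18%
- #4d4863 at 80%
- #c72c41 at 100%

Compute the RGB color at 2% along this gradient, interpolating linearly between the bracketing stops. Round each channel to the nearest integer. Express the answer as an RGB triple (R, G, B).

(146, 79, 180)

2% lies between the 0% and 18% stops, so the local fraction is t = (2 − 0)/(18 − 0) = 2/18 ≈ 0.1111.
#8e44ad → (142, 68, 173); #b1a9ee → (177, 169, 238).
R = 142 + 0.1111 × (177 − 142) = 145.888 → 146
G = 68 + 0.1111 × (169 − 68) = 79.221 → 79
B = 173 + 0.1111 × (238 − 173) = 180.221 → 180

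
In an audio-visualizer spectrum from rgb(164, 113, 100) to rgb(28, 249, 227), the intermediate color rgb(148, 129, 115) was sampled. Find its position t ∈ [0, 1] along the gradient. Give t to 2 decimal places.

Invert the lerp on the R channel (largest span, 136): t = (148 − 164) / (28 − 164) = -16/-136 = 0.11765.
Check on G: (129 − 113)/(249 − 113) = 0.1176 ✓

0.12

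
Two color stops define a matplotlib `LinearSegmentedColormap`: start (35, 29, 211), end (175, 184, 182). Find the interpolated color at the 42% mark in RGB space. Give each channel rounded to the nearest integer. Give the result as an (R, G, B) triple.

(94, 94, 199)

42% corresponds to t = 0.42.
R = 35 + 0.42 × (175 − 35) = 35 + 0.42 × 140 = 93.8 → 94
G = 29 + 0.42 × (184 − 29) = 29 + 0.42 × 155 = 94.1 → 94
B = 211 + 0.42 × (182 − 211) = 211 + 0.42 × -29 = 198.82 → 199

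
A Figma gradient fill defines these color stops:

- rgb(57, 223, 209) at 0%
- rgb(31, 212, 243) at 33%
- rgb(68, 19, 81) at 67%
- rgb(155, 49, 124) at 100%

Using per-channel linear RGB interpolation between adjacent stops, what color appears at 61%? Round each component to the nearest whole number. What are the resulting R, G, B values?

(61, 53, 110)

61% lies between the 33% and 67% stops, so the local fraction is t = (61 − 33)/(67 − 33) = 28/34 ≈ 0.8235.
R = 31 + 0.8235 × (68 − 31) = 61.469 → 61
G = 212 + 0.8235 × (19 − 212) = 53.065 → 53
B = 243 + 0.8235 × (81 − 243) = 109.593 → 110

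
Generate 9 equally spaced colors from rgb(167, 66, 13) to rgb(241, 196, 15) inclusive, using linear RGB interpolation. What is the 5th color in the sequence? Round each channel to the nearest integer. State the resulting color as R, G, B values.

(204, 131, 14)

With 9 swatches and endpoints inclusive, swatch 5 sits at t = (5 − 1)/(9 − 1) = 4/8 ≈ 0.5.
R = 167 + 0.5 × (241 − 167) = 204 → 204
G = 66 + 0.5 × (196 − 66) = 131 → 131
B = 13 + 0.5 × (15 − 13) = 14 → 14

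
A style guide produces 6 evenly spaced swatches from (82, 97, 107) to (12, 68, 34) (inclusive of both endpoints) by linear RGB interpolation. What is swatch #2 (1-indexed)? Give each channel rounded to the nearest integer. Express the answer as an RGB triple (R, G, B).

With 6 swatches and endpoints inclusive, swatch 2 sits at t = (2 − 1)/(6 − 1) = 1/5 ≈ 0.2.
R = 82 + 0.2 × (12 − 82) = 68 → 68
G = 97 + 0.2 × (68 − 97) = 91.2 → 91
B = 107 + 0.2 × (34 − 107) = 92.4 → 92

(68, 91, 92)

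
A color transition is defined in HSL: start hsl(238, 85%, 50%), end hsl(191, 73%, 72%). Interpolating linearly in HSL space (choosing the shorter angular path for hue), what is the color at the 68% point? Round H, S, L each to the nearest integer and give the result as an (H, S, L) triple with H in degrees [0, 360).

(206, 77, 65)

Hue arc: Δh = 191 − 238 = -47° (|Δh| ≤ 180, already the shorter path).
H = 238 + 0.68 × (-47) = 206.04 → 206°
S = 85 + 0.68 × (73 − 85) = 76.84 → 77%
L = 50 + 0.68 × (72 − 50) = 64.96 → 65%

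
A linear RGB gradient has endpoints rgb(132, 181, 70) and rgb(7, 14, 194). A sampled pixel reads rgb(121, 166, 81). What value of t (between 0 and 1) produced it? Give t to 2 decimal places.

0.09

Invert the lerp on the G channel (largest span, 167): t = (166 − 181) / (14 − 181) = -15/-167 = 0.08982.
Check on R: (121 − 132)/(7 − 132) = 0.088 ✓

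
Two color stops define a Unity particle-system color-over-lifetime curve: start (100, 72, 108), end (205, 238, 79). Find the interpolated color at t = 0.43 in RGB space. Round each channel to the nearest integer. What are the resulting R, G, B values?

(145, 143, 96)

R = 100 + 0.43 × (205 − 100) = 100 + 0.43 × 105 = 145.15 → 145
G = 72 + 0.43 × (238 − 72) = 72 + 0.43 × 166 = 143.38 → 143
B = 108 + 0.43 × (79 − 108) = 108 + 0.43 × -29 = 95.53 → 96
So the blended color is (145, 143, 96), about #918f60.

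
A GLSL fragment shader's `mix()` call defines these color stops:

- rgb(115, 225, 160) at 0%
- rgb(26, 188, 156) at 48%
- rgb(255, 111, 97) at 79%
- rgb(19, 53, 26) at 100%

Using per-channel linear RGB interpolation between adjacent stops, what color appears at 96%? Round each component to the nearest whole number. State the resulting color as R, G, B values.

(64, 64, 40)

96% lies between the 79% and 100% stops, so the local fraction is t = (96 − 79)/(100 − 79) = 17/21 ≈ 0.8095.
R = 255 + 0.8095 × (19 − 255) = 63.958 → 64
G = 111 + 0.8095 × (53 − 111) = 64.049 → 64
B = 97 + 0.8095 × (26 − 97) = 39.526 → 40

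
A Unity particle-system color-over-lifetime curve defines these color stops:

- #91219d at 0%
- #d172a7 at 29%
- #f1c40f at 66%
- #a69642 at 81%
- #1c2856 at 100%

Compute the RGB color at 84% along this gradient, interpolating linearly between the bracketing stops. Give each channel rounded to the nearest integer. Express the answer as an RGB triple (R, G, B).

(144, 133, 69)

84% lies between the 81% and 100% stops, so the local fraction is t = (84 − 81)/(100 − 81) = 3/19 ≈ 0.1579.
#a69642 → (166, 150, 66); #1c2856 → (28, 40, 86).
R = 166 + 0.1579 × (28 − 166) = 144.21 → 144
G = 150 + 0.1579 × (40 − 150) = 132.631 → 133
B = 66 + 0.1579 × (86 − 66) = 69.158 → 69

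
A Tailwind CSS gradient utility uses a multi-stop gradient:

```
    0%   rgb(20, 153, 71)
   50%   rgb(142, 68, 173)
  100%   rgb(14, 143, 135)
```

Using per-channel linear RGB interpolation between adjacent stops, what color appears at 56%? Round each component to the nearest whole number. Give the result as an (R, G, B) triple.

(127, 77, 168)

56% lies between the 50% and 100% stops, so the local fraction is t = (56 − 50)/(100 − 50) = 6/50 ≈ 0.12.
R = 142 + 0.12 × (14 − 142) = 126.64 → 127
G = 68 + 0.12 × (143 − 68) = 77 → 77
B = 173 + 0.12 × (135 − 173) = 168.44 → 168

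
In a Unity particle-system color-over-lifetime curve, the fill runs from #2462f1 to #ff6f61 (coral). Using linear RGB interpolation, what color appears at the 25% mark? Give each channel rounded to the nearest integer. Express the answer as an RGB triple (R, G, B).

#2462f1 → (36, 98, 241); #ff6f61 → (255, 111, 97).
25% corresponds to t = 0.25.
R = 36 + 0.25 × (255 − 36) = 36 + 0.25 × 219 = 90.75 → 91
G = 98 + 0.25 × (111 − 98) = 98 + 0.25 × 13 = 101.25 → 101
B = 241 + 0.25 × (97 − 241) = 241 + 0.25 × -144 = 205 → 205
So the blended color is (91, 101, 205), about #5b65cd.

(91, 101, 205)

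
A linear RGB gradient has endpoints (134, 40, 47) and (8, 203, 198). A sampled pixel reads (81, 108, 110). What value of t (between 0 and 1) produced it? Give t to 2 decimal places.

0.42

Invert the lerp on the G channel (largest span, 163): t = (108 − 40) / (203 − 40) = 68/163 = 0.41718.
Check on R: (81 − 134)/(8 − 134) = 0.4206 ✓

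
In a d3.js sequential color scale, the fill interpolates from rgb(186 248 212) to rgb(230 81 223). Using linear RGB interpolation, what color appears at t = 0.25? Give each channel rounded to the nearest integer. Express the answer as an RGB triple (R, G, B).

R = 186 + 0.25 × (230 − 186) = 186 + 0.25 × 44 = 197 → 197
G = 248 + 0.25 × (81 − 248) = 248 + 0.25 × -167 = 206.25 → 206
B = 212 + 0.25 × (223 − 212) = 212 + 0.25 × 11 = 214.75 → 215

(197, 206, 215)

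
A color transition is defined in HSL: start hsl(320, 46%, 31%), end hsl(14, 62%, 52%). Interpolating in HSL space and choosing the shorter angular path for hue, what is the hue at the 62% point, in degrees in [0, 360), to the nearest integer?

Hue: 14 − 320 = -306°, but |-306| > 180 so the shorter arc goes the other way: Δh = -306 + 360 = 54°.
H = 320 + 0.62 × (54) = 353.48 → 353°

353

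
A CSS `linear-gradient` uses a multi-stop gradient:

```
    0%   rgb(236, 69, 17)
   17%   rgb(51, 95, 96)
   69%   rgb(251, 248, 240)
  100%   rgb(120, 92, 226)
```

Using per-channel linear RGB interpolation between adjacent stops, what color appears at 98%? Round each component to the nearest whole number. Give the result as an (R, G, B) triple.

98% lies between the 69% and 100% stops, so the local fraction is t = (98 − 69)/(100 − 69) = 29/31 ≈ 0.9355.
R = 251 + 0.9355 × (120 − 251) = 128.45 → 128
G = 248 + 0.9355 × (92 − 248) = 102.062 → 102
B = 240 + 0.9355 × (226 − 240) = 226.903 → 227

(128, 102, 227)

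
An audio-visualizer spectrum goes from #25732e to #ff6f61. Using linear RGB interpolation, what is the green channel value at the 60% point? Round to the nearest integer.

G₁ = 115 (from #25732e), G₂ = 111 (from #ff6f61).
G = 115 + 0.6 × (111 − 115) = 112.6 → 113

113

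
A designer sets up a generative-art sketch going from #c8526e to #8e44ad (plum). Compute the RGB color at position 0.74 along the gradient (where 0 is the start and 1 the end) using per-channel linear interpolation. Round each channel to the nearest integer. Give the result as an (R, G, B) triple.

#c8526e → (200, 82, 110); #8e44ad → (142, 68, 173).
R = 200 + 0.74 × (142 − 200) = 200 + 0.74 × -58 = 157.08 → 157
G = 82 + 0.74 × (68 − 82) = 82 + 0.74 × -14 = 71.64 → 72
B = 110 + 0.74 × (173 − 110) = 110 + 0.74 × 63 = 156.62 → 157

(157, 72, 157)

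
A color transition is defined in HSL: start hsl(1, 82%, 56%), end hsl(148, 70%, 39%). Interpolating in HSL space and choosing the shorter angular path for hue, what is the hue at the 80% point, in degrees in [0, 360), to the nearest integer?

119

Hue arc: Δh = 148 − 1 = 147° (|Δh| ≤ 180, already the shorter path).
H = 1 + 0.8 × (147) = 118.6 → 119°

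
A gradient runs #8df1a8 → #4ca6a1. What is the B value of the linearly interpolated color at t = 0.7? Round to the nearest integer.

163

B₁ = 168 (from #8df1a8), B₂ = 161 (from #4ca6a1).
B = 168 + 0.7 × (161 − 168) = 163.1 → 163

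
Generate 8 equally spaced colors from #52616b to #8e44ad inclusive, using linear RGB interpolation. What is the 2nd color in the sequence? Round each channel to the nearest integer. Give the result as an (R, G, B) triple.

With 8 swatches and endpoints inclusive, swatch 2 sits at t = (2 − 1)/(8 − 1) = 1/7 ≈ 0.1429.
#52616b → (82, 97, 107); #8e44ad → (142, 68, 173).
R = 82 + 0.1429 × (142 − 82) = 90.574 → 91
G = 97 + 0.1429 × (68 − 97) = 92.856 → 93
B = 107 + 0.1429 × (173 − 107) = 116.431 → 116

(91, 93, 116)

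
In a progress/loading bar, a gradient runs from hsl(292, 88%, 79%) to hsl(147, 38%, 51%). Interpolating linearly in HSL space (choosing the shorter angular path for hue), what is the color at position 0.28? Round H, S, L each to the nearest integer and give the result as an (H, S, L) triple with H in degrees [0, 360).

Hue arc: Δh = 147 − 292 = -145° (|Δh| ≤ 180, already the shorter path).
H = 292 + 0.28 × (-145) = 251.4 → 251°
S = 88 + 0.28 × (38 − 88) = 74 → 74%
L = 79 + 0.28 × (51 − 79) = 71.16 → 71%

(251, 74, 71)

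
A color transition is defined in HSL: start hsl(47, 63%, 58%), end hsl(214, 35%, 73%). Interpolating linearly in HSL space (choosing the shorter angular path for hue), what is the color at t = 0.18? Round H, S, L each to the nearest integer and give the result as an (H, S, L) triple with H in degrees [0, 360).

Hue arc: Δh = 214 − 47 = 167° (|Δh| ≤ 180, already the shorter path).
H = 47 + 0.18 × (167) = 77.06 → 77°
S = 63 + 0.18 × (35 − 63) = 57.96 → 58%
L = 58 + 0.18 × (73 − 58) = 60.7 → 61%

(77, 58, 61)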